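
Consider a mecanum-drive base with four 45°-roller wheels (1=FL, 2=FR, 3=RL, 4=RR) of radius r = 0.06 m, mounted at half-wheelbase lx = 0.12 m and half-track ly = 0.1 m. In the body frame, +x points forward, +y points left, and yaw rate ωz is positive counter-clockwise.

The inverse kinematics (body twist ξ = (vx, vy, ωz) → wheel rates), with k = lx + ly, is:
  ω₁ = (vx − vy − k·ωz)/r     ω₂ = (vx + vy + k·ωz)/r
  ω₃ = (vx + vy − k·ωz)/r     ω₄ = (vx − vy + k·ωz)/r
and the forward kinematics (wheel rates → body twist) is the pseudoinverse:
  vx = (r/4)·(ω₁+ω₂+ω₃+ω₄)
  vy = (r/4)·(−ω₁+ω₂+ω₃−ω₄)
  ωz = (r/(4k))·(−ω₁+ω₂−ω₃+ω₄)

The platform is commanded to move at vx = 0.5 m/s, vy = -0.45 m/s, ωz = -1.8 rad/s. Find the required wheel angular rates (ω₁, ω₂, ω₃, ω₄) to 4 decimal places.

k = lx + ly = 0.12 + 0.1 = 0.2200;  k·ωz = 0.2200·-1.8 = -0.3960
ω₁ (FL) = (vx − vy − k·ωz)/r = 1.3460/0.06 = 22.4333
ω₂ (FR) = (vx + vy + k·ωz)/r = -0.3460/0.06 = -5.7667
ω₃ (RL) = (vx + vy − k·ωz)/r = 0.4460/0.06 = 7.4333
ω₄ (RR) = (vx − vy + k·ωz)/r = 0.5540/0.06 = 9.2333

(22.4333, -5.7667, 7.4333, 9.2333)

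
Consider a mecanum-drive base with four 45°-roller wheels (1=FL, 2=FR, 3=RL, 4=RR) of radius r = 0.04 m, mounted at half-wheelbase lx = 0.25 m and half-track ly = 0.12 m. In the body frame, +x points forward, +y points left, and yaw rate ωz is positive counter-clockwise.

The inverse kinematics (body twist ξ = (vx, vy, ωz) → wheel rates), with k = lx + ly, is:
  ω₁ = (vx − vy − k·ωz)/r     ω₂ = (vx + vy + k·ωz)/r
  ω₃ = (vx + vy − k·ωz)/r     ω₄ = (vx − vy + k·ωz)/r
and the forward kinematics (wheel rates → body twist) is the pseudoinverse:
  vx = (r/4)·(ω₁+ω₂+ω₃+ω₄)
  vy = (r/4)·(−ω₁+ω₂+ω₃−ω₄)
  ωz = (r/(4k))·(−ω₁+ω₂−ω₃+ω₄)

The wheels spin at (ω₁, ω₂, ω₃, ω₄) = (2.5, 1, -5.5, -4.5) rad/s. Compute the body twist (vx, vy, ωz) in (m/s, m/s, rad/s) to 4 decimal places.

k = lx + ly = 0.25 + 0.12 = 0.3700
ω₁+ω₂+ω₃+ω₄ = -6.5000  →  vx = (0.04/4)·-6.5000 = -0.0650
−ω₁+ω₂+ω₃−ω₄ = -2.5000  →  vy = (0.04/4)·-2.5000 = -0.0250
−ω₁+ω₂−ω₃+ω₄ = -0.5000  →  ωz = (0.04/1.4800)·-0.5000 = -0.0135

(-0.0650, -0.0250, -0.0135)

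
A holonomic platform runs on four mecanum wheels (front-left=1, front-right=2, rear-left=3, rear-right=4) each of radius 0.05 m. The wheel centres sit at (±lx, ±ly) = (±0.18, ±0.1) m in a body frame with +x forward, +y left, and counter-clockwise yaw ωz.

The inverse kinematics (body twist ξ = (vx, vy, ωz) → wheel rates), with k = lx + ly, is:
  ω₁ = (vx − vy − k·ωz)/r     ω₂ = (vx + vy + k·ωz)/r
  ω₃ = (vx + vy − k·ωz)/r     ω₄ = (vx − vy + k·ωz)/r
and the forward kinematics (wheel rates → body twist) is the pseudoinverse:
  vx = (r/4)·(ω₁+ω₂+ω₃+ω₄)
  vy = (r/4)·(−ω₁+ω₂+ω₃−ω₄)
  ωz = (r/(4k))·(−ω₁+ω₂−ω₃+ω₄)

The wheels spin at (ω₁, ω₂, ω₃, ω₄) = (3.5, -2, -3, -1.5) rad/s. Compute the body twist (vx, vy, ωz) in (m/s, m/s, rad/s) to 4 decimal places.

k = lx + ly = 0.18 + 0.1 = 0.2800
ω₁+ω₂+ω₃+ω₄ = -3.0000  →  vx = (0.05/4)·-3.0000 = -0.0375
−ω₁+ω₂+ω₃−ω₄ = -7.0000  →  vy = (0.05/4)·-7.0000 = -0.0875
−ω₁+ω₂−ω₃+ω₄ = -4.0000  →  ωz = (0.05/1.1200)·-4.0000 = -0.1786

(-0.0375, -0.0875, -0.1786)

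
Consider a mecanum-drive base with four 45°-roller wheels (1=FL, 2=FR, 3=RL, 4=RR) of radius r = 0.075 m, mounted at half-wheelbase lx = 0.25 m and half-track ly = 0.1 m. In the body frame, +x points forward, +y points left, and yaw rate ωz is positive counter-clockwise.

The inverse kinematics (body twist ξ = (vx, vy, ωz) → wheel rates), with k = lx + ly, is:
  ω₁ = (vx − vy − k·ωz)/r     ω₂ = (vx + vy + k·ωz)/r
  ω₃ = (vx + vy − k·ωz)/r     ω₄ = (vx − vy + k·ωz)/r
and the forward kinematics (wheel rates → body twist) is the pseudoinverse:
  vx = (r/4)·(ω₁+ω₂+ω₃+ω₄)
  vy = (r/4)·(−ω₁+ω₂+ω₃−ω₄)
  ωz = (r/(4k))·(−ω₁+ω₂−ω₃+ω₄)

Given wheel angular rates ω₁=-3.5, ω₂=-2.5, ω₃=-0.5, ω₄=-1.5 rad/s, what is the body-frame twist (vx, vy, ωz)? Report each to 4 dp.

(-0.1500, 0.0375, 0.0000)

k = lx + ly = 0.25 + 0.1 = 0.3500
ω₁+ω₂+ω₃+ω₄ = -8.0000  →  vx = (0.075/4)·-8.0000 = -0.1500
−ω₁+ω₂+ω₃−ω₄ = 2.0000  →  vy = (0.075/4)·2.0000 = 0.0375
−ω₁+ω₂−ω₃+ω₄ = 0.0000  →  ωz = (0.075/1.4000)·0.0000 = 0.0000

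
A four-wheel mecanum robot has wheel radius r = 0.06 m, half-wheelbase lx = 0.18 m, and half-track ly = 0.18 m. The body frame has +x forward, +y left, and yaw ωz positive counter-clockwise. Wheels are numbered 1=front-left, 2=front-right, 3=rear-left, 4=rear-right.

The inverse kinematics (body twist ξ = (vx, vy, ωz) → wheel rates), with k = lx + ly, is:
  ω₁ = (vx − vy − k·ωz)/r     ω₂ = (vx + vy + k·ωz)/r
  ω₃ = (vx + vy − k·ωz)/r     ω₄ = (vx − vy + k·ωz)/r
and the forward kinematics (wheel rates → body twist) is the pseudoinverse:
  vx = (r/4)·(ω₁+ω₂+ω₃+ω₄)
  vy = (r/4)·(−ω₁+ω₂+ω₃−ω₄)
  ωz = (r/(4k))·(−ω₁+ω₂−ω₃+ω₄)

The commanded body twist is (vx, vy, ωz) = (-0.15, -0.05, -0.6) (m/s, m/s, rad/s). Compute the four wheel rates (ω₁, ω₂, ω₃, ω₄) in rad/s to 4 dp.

k = lx + ly = 0.18 + 0.18 = 0.3600;  k·ωz = 0.3600·-0.6 = -0.2160
ω₁ (FL) = (vx − vy − k·ωz)/r = 0.1160/0.06 = 1.9333
ω₂ (FR) = (vx + vy + k·ωz)/r = -0.4160/0.06 = -6.9333
ω₃ (RL) = (vx + vy − k·ωz)/r = 0.0160/0.06 = 0.2667
ω₄ (RR) = (vx − vy + k·ωz)/r = -0.3160/0.06 = -5.2667

(1.9333, -6.9333, 0.2667, -5.2667)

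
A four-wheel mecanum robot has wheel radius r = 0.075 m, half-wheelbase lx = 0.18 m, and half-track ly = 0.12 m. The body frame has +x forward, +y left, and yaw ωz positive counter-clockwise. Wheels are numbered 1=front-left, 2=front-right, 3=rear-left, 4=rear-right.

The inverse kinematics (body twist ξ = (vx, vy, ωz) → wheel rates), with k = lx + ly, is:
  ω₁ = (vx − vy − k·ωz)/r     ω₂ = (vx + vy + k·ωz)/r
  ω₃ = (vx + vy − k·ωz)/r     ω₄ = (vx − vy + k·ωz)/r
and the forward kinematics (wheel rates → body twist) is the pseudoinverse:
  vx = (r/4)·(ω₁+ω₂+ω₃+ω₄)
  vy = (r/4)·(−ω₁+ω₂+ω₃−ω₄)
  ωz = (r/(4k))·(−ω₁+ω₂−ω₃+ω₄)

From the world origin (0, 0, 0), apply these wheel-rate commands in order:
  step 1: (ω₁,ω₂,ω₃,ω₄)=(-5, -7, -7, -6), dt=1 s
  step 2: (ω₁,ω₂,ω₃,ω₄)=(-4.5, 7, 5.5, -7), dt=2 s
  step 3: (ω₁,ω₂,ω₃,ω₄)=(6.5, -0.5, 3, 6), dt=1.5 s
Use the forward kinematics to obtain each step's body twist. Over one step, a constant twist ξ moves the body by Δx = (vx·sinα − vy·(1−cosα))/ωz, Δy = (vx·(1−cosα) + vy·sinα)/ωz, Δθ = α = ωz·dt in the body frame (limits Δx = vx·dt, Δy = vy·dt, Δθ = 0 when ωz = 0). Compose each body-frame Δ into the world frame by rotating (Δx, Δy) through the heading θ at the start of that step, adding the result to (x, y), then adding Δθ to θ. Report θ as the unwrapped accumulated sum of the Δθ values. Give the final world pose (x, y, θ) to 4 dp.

step 1: ξ=(vx,vy,ωz)=(-0.4688, -0.0563, -0.0625), dt=1.0 → body Δ=(-0.4702, -0.0416, -0.0625) → world pose (-0.4702, -0.0416, -0.0625)
step 2: ξ=(vx,vy,ωz)=(0.0188, 0.4500, -0.0625), dt=2.0 → body Δ=(0.0936, 0.8953, -0.1250) → world pose (-0.3209, 0.8462, -0.1875)
step 3: ξ=(vx,vy,ωz)=(0.2812, -0.1875, -0.2500), dt=1.5 → body Δ=(0.3599, -0.3529, -0.3750) → world pose (-0.0330, 0.4324, -0.5625)

(-0.0330, 0.4324, -0.5625)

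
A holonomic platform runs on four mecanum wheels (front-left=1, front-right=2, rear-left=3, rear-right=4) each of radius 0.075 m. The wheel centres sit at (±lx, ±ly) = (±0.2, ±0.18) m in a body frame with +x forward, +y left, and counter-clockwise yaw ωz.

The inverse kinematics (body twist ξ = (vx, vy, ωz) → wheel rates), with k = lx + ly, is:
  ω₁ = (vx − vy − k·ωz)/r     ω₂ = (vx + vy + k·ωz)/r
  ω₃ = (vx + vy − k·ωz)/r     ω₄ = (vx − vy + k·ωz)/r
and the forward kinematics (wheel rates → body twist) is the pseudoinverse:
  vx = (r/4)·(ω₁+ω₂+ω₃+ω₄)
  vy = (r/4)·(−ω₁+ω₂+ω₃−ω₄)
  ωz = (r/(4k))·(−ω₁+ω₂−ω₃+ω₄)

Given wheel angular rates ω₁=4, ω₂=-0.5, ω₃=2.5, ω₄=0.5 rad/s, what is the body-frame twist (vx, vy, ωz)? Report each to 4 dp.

k = lx + ly = 0.2 + 0.18 = 0.3800
ω₁+ω₂+ω₃+ω₄ = 6.5000  →  vx = (0.075/4)·6.5000 = 0.1219
−ω₁+ω₂+ω₃−ω₄ = -2.5000  →  vy = (0.075/4)·-2.5000 = -0.0469
−ω₁+ω₂−ω₃+ω₄ = -6.5000  →  ωz = (0.075/1.5200)·-6.5000 = -0.3207

(0.1219, -0.0469, -0.3207)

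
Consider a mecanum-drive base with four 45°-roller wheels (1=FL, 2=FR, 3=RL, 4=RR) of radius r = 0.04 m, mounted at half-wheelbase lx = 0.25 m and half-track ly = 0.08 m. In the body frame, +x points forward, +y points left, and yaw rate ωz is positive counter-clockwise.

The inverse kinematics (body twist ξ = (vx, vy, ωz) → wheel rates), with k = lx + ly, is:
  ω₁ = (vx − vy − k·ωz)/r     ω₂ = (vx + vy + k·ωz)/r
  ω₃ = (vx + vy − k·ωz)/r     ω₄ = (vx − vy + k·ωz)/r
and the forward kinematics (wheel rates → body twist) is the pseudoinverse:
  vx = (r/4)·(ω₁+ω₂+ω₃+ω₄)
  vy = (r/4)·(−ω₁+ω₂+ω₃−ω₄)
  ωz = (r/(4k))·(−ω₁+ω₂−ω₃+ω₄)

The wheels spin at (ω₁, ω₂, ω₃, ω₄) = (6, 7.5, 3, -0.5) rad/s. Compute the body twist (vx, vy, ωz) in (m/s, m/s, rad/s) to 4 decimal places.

k = lx + ly = 0.25 + 0.08 = 0.3300
ω₁+ω₂+ω₃+ω₄ = 16.0000  →  vx = (0.04/4)·16.0000 = 0.1600
−ω₁+ω₂+ω₃−ω₄ = 5.0000  →  vy = (0.04/4)·5.0000 = 0.0500
−ω₁+ω₂−ω₃+ω₄ = -2.0000  →  ωz = (0.04/1.3200)·-2.0000 = -0.0606

(0.1600, 0.0500, -0.0606)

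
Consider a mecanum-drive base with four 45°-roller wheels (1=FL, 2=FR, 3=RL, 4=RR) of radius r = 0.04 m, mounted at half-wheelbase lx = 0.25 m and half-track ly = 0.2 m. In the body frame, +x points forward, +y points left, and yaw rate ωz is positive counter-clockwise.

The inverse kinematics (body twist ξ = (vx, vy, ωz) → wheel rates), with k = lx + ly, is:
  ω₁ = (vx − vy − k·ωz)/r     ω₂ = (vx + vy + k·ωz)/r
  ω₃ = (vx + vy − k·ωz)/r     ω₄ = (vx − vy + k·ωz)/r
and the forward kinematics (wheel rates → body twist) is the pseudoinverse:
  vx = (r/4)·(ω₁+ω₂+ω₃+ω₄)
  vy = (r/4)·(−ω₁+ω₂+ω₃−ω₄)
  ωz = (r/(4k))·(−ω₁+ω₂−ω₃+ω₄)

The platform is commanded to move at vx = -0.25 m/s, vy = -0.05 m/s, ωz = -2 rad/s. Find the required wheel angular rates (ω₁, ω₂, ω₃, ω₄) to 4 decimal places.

k = lx + ly = 0.25 + 0.2 = 0.4500;  k·ωz = 0.4500·-2 = -0.9000
ω₁ (FL) = (vx − vy − k·ωz)/r = 0.7000/0.04 = 17.5000
ω₂ (FR) = (vx + vy + k·ωz)/r = -1.2000/0.04 = -30.0000
ω₃ (RL) = (vx + vy − k·ωz)/r = 0.6000/0.04 = 15.0000
ω₄ (RR) = (vx − vy + k·ωz)/r = -1.1000/0.04 = -27.5000

(17.5000, -30.0000, 15.0000, -27.5000)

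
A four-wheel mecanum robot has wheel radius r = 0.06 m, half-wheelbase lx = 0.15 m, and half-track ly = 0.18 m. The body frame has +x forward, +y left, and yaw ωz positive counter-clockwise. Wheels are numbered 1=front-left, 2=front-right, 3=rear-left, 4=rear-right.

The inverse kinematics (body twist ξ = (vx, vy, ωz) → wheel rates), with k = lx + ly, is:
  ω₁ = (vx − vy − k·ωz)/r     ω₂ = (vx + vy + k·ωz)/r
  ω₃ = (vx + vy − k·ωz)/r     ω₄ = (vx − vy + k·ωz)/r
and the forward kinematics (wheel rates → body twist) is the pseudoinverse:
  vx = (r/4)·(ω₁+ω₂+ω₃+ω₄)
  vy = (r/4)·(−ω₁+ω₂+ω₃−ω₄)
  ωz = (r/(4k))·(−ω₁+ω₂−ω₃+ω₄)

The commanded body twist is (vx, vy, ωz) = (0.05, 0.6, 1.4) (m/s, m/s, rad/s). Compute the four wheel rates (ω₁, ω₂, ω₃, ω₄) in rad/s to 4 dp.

(-16.8667, 18.5333, 3.1333, -1.4667)

k = lx + ly = 0.15 + 0.18 = 0.3300;  k·ωz = 0.3300·1.4 = 0.4620
ω₁ (FL) = (vx − vy − k·ωz)/r = -1.0120/0.06 = -16.8667
ω₂ (FR) = (vx + vy + k·ωz)/r = 1.1120/0.06 = 18.5333
ω₃ (RL) = (vx + vy − k·ωz)/r = 0.1880/0.06 = 3.1333
ω₄ (RR) = (vx − vy + k·ωz)/r = -0.0880/0.06 = -1.4667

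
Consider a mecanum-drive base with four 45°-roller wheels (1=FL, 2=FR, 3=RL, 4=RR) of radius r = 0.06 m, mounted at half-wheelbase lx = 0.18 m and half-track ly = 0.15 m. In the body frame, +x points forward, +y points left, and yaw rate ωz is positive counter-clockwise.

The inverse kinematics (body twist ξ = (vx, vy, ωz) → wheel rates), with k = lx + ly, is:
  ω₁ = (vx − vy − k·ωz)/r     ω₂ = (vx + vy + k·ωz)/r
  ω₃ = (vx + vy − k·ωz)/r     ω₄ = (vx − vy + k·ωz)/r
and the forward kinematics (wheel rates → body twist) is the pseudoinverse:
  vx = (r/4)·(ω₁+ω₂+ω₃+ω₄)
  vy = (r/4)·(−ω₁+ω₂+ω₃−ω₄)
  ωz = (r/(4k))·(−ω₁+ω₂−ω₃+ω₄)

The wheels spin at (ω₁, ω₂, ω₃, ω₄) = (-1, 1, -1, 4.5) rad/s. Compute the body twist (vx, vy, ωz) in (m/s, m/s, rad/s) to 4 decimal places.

k = lx + ly = 0.18 + 0.15 = 0.3300
ω₁+ω₂+ω₃+ω₄ = 3.5000  →  vx = (0.06/4)·3.5000 = 0.0525
−ω₁+ω₂+ω₃−ω₄ = -3.5000  →  vy = (0.06/4)·-3.5000 = -0.0525
−ω₁+ω₂−ω₃+ω₄ = 7.5000  →  ωz = (0.06/1.3200)·7.5000 = 0.3409

(0.0525, -0.0525, 0.3409)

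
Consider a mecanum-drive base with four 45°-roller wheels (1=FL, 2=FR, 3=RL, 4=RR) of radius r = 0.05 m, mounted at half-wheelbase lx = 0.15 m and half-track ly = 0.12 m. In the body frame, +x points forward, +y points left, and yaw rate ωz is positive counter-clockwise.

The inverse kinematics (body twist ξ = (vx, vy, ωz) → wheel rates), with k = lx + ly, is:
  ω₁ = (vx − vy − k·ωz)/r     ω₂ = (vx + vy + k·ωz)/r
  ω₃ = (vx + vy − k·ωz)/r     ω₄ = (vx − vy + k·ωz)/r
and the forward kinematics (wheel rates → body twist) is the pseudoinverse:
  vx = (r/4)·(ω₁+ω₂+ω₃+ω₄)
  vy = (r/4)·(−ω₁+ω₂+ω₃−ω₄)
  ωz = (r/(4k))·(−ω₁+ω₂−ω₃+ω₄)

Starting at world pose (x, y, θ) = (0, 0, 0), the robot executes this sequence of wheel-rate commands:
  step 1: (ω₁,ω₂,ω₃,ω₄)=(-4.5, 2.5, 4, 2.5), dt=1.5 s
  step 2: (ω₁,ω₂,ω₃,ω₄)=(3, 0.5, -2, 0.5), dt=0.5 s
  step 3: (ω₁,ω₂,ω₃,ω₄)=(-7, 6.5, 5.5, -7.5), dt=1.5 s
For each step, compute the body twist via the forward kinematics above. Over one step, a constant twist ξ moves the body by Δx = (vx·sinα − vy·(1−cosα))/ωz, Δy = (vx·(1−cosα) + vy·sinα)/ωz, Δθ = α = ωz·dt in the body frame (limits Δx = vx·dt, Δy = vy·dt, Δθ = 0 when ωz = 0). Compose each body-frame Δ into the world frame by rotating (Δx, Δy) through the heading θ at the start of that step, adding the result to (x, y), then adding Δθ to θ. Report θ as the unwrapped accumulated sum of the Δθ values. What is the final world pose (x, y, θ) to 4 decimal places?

step 1: ξ=(vx,vy,ωz)=(0.0563, 0.1063, 0.2546), dt=1.5 → body Δ=(0.0523, 0.1714, 0.3819) → world pose (0.0523, 0.1714, 0.3819)
step 2: ξ=(vx,vy,ωz)=(0.0250, -0.0625, 0.0000), dt=0.5 → body Δ=(0.0125, -0.0312, 0.0000) → world pose (0.0755, 0.1471, 0.3819)
step 3: ξ=(vx,vy,ωz)=(-0.0312, 0.3313, 0.0231), dt=1.5 → body Δ=(-0.0555, 0.4960, 0.0347) → world pose (-0.1608, 0.5866, 0.4167)

(-0.1608, 0.5866, 0.4167)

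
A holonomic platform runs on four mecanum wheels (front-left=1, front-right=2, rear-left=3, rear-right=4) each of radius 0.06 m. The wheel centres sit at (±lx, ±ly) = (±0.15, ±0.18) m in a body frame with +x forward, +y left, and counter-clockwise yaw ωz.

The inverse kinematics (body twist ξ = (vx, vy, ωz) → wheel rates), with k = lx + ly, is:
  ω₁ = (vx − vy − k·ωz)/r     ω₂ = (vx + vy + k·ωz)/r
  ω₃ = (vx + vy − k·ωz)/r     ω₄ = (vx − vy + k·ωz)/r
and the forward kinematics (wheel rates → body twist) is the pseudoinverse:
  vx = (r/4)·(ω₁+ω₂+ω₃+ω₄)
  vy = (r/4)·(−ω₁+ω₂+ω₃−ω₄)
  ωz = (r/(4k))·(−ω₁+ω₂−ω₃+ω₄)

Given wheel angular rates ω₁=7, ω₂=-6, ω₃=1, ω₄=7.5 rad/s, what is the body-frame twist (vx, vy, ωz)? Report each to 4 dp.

k = lx + ly = 0.15 + 0.18 = 0.3300
ω₁+ω₂+ω₃+ω₄ = 9.5000  →  vx = (0.06/4)·9.5000 = 0.1425
−ω₁+ω₂+ω₃−ω₄ = -19.5000  →  vy = (0.06/4)·-19.5000 = -0.2925
−ω₁+ω₂−ω₃+ω₄ = -6.5000  →  ωz = (0.06/1.3200)·-6.5000 = -0.2955

(0.1425, -0.2925, -0.2955)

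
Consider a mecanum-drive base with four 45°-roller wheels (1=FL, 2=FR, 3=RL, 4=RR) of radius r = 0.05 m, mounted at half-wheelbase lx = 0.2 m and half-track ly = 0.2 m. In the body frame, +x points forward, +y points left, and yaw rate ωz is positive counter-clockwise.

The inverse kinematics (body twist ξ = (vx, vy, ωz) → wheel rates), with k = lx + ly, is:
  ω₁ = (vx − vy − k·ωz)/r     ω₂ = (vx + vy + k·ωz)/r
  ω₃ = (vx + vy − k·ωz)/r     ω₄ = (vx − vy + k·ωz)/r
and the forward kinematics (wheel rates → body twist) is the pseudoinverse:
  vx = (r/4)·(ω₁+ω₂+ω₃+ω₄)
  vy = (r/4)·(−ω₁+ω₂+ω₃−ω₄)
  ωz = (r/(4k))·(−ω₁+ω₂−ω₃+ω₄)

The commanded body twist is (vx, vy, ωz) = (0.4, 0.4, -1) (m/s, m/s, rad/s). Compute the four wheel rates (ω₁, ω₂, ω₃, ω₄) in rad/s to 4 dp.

(8.0000, 8.0000, 24.0000, -8.0000)

k = lx + ly = 0.2 + 0.2 = 0.4000;  k·ωz = 0.4000·-1 = -0.4000
ω₁ (FL) = (vx − vy − k·ωz)/r = 0.4000/0.05 = 8.0000
ω₂ (FR) = (vx + vy + k·ωz)/r = 0.4000/0.05 = 8.0000
ω₃ (RL) = (vx + vy − k·ωz)/r = 1.2000/0.05 = 24.0000
ω₄ (RR) = (vx − vy + k·ωz)/r = -0.4000/0.05 = -8.0000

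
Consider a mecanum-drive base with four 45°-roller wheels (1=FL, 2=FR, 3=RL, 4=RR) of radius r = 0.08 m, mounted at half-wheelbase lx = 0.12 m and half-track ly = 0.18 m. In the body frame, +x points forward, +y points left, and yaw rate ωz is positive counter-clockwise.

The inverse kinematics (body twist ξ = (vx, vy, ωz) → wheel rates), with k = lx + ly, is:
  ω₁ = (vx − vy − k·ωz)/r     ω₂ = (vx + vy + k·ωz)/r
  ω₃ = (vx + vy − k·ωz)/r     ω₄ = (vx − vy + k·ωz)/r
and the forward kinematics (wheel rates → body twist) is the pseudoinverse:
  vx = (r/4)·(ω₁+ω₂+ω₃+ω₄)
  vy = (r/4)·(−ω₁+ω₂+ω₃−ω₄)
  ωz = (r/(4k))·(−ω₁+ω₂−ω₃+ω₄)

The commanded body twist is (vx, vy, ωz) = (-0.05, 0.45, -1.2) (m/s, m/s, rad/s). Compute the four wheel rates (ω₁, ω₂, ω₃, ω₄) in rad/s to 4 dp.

(-1.7500, 0.5000, 9.5000, -10.7500)

k = lx + ly = 0.12 + 0.18 = 0.3000;  k·ωz = 0.3000·-1.2 = -0.3600
ω₁ (FL) = (vx − vy − k·ωz)/r = -0.1400/0.08 = -1.7500
ω₂ (FR) = (vx + vy + k·ωz)/r = 0.0400/0.08 = 0.5000
ω₃ (RL) = (vx + vy − k·ωz)/r = 0.7600/0.08 = 9.5000
ω₄ (RR) = (vx − vy + k·ωz)/r = -0.8600/0.08 = -10.7500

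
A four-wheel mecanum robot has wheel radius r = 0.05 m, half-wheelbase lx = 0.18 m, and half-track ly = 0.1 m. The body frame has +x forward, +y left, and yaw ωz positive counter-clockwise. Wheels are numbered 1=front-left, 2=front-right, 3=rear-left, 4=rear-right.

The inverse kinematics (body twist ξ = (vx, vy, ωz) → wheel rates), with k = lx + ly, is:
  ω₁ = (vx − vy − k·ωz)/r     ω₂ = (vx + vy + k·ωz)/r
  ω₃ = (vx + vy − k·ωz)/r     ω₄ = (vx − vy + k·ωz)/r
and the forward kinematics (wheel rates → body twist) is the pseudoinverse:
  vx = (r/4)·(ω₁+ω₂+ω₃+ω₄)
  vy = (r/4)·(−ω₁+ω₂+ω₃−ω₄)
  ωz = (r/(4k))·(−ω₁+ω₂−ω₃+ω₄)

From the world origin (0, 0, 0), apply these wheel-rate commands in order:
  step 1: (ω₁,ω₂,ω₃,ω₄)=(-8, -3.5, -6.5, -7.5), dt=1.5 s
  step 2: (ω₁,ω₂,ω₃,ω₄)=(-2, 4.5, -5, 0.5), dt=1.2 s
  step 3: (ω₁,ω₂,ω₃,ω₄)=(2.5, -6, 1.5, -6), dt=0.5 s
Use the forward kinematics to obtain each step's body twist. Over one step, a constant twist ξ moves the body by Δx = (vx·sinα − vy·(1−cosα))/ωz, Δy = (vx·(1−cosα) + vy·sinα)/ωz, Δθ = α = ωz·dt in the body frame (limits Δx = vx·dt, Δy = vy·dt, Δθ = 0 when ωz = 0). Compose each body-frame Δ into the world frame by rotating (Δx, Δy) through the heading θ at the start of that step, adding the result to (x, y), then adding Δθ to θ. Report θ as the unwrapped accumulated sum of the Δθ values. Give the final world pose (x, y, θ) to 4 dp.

(-0.5527, 0.0066, 0.5201)

step 1: ξ=(vx,vy,ωz)=(-0.3188, 0.0688, 0.1562), dt=1.5 → body Δ=(-0.4858, 0.0464, 0.2344) → world pose (-0.4858, 0.0464, 0.2344)
step 2: ξ=(vx,vy,ωz)=(-0.0250, 0.0125, 0.5357), dt=1.2 → body Δ=(-0.0326, 0.0047, 0.6429) → world pose (-0.5186, 0.0434, 0.8772)
step 3: ξ=(vx,vy,ωz)=(-0.1000, -0.0125, -0.7143), dt=0.5 → body Δ=(-0.0500, 0.0027, -0.3571) → world pose (-0.5527, 0.0066, 0.5201)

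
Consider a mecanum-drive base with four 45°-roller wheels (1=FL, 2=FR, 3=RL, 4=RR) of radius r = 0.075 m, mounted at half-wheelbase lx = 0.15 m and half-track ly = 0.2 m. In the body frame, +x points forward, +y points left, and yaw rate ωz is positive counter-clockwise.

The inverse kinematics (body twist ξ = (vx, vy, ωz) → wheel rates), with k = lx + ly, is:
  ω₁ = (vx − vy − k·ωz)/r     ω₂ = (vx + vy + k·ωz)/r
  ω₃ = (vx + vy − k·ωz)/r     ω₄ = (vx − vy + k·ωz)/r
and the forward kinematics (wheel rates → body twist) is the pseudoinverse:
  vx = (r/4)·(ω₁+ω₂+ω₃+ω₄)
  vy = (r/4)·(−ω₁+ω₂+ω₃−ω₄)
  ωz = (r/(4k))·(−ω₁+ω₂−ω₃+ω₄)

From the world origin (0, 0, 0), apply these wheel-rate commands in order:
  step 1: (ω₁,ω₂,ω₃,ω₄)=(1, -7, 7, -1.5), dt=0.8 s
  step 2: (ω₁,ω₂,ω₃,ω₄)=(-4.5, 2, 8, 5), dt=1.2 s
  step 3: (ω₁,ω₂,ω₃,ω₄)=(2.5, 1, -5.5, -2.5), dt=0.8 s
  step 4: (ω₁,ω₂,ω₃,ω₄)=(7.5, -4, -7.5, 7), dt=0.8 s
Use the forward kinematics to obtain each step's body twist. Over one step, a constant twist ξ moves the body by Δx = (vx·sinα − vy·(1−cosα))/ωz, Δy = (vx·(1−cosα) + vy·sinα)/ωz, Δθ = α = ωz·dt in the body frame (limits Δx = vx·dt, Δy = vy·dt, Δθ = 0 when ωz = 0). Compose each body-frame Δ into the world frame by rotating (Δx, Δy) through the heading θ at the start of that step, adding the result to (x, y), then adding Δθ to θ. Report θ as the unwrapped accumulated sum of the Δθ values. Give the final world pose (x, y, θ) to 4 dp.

step 1: ξ=(vx,vy,ωz)=(-0.0094, 0.0094, -0.8839), dt=0.8 → body Δ=(-0.0043, 0.0094, -0.7071) → world pose (-0.0043, 0.0094, -0.7071)
step 2: ξ=(vx,vy,ωz)=(0.1969, 0.1781, 0.1875), dt=1.2 → body Δ=(0.2103, 0.2384, 0.2250) → world pose (0.3104, 0.0540, -0.4821)
step 3: ξ=(vx,vy,ωz)=(-0.0844, -0.0844, 0.0804), dt=0.8 → body Δ=(-0.0653, -0.0696, 0.0643) → world pose (0.2203, 0.0226, -0.4179)
step 4: ξ=(vx,vy,ωz)=(0.0563, -0.4875, 0.1607), dt=0.8 → body Δ=(0.0699, -0.3860, 0.1286) → world pose (0.1275, -0.3586, -0.2893)

(0.1275, -0.3586, -0.2893)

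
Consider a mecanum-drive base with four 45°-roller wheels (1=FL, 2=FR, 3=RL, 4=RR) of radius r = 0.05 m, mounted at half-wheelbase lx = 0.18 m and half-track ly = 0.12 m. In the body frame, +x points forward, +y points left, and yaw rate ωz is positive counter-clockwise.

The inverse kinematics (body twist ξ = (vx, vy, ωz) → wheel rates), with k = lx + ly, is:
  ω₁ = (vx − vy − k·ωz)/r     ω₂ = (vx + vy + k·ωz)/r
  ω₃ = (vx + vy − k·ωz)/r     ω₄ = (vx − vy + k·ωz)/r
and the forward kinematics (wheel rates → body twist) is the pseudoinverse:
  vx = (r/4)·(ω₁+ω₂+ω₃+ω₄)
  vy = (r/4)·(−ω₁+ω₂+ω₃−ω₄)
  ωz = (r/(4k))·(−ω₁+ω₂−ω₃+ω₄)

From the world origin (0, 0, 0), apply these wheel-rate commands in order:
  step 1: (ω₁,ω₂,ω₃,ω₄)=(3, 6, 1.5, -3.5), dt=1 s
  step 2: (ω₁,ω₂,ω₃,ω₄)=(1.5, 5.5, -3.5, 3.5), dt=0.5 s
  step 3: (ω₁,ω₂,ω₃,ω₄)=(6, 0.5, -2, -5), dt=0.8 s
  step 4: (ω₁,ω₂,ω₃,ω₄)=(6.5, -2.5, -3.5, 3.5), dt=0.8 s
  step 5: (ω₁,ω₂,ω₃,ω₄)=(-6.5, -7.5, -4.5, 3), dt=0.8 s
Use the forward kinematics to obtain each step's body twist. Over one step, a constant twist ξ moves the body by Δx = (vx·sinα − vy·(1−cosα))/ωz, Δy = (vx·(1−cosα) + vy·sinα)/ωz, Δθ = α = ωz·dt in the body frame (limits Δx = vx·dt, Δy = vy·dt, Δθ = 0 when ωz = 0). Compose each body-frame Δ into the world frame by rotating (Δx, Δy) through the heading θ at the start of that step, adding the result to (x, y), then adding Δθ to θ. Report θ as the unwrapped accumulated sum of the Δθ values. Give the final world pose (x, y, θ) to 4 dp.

(-0.0190, -0.1801, 0.0125)

step 1: ξ=(vx,vy,ωz)=(0.0875, 0.1000, -0.0833), dt=1.0 → body Δ=(0.0916, 0.0962, -0.0833) → world pose (0.0916, 0.0962, -0.0833)
step 2: ξ=(vx,vy,ωz)=(0.0875, -0.0375, 0.4583), dt=0.5 → body Δ=(0.0455, -0.0136, 0.2292) → world pose (0.1358, 0.0789, 0.1458)
step 3: ξ=(vx,vy,ωz)=(-0.0062, -0.0313, -0.3542), dt=0.8 → body Δ=(-0.0085, -0.0240, -0.2833) → world pose (0.1309, 0.0540, -0.1375)
step 4: ξ=(vx,vy,ωz)=(0.0500, -0.2000, -0.0833), dt=0.8 → body Δ=(0.0346, -0.1612, -0.0667) → world pose (0.1431, -0.1105, -0.2042)
step 5: ξ=(vx,vy,ωz)=(-0.1938, -0.1063, 0.2708), dt=0.8 → body Δ=(-0.1446, -0.1011, 0.2167) → world pose (-0.0190, -0.1801, 0.0125)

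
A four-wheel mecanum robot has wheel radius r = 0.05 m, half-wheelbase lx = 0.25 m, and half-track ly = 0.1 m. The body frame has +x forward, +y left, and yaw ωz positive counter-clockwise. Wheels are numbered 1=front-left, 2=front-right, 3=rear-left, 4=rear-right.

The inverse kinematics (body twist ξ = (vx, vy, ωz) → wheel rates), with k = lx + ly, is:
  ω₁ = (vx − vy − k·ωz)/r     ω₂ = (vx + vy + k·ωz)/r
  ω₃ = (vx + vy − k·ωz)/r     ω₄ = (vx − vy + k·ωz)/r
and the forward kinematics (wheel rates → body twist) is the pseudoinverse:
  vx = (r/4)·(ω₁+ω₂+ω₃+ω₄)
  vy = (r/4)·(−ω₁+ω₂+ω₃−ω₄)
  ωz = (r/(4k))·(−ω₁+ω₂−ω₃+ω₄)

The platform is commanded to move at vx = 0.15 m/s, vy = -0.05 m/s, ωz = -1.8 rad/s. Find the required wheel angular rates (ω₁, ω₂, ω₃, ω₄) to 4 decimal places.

(16.6000, -10.6000, 14.6000, -8.6000)

k = lx + ly = 0.25 + 0.1 = 0.3500;  k·ωz = 0.3500·-1.8 = -0.6300
ω₁ (FL) = (vx − vy − k·ωz)/r = 0.8300/0.05 = 16.6000
ω₂ (FR) = (vx + vy + k·ωz)/r = -0.5300/0.05 = -10.6000
ω₃ (RL) = (vx + vy − k·ωz)/r = 0.7300/0.05 = 14.6000
ω₄ (RR) = (vx − vy + k·ωz)/r = -0.4300/0.05 = -8.6000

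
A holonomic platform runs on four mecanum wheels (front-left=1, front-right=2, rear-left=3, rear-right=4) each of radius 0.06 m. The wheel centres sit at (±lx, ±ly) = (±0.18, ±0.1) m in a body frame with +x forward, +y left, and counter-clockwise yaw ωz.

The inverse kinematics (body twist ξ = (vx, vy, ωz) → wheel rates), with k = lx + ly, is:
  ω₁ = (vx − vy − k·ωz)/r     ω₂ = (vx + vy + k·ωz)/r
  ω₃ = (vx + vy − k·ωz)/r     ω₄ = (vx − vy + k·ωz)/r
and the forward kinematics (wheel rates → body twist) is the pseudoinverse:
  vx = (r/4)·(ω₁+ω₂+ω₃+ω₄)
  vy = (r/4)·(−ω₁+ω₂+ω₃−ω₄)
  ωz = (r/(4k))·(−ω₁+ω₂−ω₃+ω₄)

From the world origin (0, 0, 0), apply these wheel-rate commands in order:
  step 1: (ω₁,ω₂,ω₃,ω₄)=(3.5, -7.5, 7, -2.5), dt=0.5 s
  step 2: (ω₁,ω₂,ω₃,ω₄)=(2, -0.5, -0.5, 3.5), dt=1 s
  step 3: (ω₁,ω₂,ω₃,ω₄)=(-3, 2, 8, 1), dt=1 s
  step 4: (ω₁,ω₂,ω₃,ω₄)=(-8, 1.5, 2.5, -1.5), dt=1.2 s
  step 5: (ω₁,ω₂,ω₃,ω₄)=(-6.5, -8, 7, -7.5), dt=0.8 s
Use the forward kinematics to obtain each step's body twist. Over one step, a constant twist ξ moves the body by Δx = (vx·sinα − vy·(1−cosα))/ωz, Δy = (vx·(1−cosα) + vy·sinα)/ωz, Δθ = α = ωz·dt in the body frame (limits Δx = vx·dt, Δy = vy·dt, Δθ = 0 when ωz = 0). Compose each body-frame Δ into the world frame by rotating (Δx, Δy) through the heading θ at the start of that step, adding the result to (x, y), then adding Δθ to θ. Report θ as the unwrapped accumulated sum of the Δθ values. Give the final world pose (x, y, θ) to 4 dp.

(0.1418, 0.4511, -0.9080)

step 1: ξ=(vx,vy,ωz)=(0.0075, -0.0225, -1.0982), dt=0.5 → body Δ=(0.0006, -0.0117, -0.5491) → world pose (0.0006, -0.0117, -0.5491)
step 2: ξ=(vx,vy,ωz)=(0.0675, -0.0975, 0.0804), dt=1.0 → body Δ=(0.0713, -0.0947, 0.0804) → world pose (0.0120, -0.1297, -0.4687)
step 3: ξ=(vx,vy,ωz)=(0.1200, 0.1800, -0.1071), dt=1.0 → body Δ=(0.1294, 0.1732, -0.1071) → world pose (0.2057, -0.0336, -0.5759)
step 4: ξ=(vx,vy,ωz)=(-0.0825, 0.2025, 0.2946), dt=1.2 → body Δ=(-0.1395, 0.2206, 0.3536) → world pose (0.2089, 0.2274, -0.2223)
step 5: ξ=(vx,vy,ωz)=(-0.2250, 0.1950, -0.8571), dt=0.8 → body Δ=(-0.1148, 0.2034, -0.6857) → world pose (0.1418, 0.4511, -0.9080)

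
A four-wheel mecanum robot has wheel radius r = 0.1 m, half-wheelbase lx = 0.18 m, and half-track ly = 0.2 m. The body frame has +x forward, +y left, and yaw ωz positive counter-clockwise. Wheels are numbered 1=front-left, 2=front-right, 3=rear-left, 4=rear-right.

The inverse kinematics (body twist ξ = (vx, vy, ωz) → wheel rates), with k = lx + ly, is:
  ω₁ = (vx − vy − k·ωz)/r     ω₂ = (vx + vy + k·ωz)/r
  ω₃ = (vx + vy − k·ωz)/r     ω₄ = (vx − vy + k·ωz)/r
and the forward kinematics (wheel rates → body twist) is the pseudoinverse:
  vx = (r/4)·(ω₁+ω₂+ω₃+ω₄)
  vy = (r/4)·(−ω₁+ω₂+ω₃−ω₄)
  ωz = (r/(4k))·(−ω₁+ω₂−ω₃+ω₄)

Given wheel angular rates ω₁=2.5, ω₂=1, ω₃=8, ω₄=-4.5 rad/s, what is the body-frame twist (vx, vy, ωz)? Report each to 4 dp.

k = lx + ly = 0.18 + 0.2 = 0.3800
ω₁+ω₂+ω₃+ω₄ = 7.0000  →  vx = (0.1/4)·7.0000 = 0.1750
−ω₁+ω₂+ω₃−ω₄ = 11.0000  →  vy = (0.1/4)·11.0000 = 0.2750
−ω₁+ω₂−ω₃+ω₄ = -14.0000  →  ωz = (0.1/1.5200)·-14.0000 = -0.9211

(0.1750, 0.2750, -0.9211)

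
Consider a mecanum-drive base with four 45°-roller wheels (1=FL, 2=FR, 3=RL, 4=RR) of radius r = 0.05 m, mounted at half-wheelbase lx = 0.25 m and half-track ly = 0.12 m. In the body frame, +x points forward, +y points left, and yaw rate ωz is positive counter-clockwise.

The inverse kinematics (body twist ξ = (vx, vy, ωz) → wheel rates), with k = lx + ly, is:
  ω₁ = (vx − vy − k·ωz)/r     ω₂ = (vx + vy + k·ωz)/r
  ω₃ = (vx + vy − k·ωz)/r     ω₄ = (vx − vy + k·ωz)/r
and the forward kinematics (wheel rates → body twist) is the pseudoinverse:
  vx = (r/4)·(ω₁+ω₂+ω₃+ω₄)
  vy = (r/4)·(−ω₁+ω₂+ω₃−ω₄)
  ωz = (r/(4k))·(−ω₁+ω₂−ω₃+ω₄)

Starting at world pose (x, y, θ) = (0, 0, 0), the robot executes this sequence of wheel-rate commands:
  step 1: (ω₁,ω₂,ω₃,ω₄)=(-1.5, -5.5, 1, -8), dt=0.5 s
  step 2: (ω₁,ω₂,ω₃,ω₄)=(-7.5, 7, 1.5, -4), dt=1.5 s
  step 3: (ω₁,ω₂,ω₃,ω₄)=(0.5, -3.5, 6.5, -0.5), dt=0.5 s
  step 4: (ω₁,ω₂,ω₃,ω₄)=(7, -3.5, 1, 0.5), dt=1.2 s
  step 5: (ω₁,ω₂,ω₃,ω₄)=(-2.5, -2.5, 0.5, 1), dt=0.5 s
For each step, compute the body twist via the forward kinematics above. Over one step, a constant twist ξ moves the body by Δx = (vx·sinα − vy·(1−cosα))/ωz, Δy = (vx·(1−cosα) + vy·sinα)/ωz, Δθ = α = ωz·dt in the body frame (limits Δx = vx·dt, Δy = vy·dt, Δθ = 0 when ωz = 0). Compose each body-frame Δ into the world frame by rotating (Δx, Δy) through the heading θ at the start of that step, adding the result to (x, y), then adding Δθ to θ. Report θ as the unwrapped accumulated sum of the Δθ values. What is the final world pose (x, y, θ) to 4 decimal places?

step 1: ξ=(vx,vy,ωz)=(-0.1750, 0.0625, -0.4392), dt=0.5 → body Δ=(-0.0834, 0.0406, -0.2196) → world pose (-0.0834, 0.0406, -0.2196)
step 2: ξ=(vx,vy,ωz)=(-0.0375, 0.2500, 0.3041), dt=1.5 → body Δ=(-0.1384, 0.3495, 0.4561) → world pose (-0.1423, 0.4118, 0.2365)
step 3: ξ=(vx,vy,ωz)=(0.0375, 0.0375, -0.3716), dt=0.5 → body Δ=(0.0204, 0.0169, -0.1858) → world pose (-0.1264, 0.4331, 0.0507)
step 4: ξ=(vx,vy,ωz)=(0.0625, -0.1250, -0.3716), dt=1.2 → body Δ=(0.0396, -0.1615, -0.4459) → world pose (-0.0787, 0.2737, -0.3953)
step 5: ξ=(vx,vy,ωz)=(-0.0437, -0.0063, 0.0169), dt=0.5 → body Δ=(-0.0219, -0.0032, 0.0084) → world pose (-0.1001, 0.2792, -0.3868)

(-0.1001, 0.2792, -0.3868)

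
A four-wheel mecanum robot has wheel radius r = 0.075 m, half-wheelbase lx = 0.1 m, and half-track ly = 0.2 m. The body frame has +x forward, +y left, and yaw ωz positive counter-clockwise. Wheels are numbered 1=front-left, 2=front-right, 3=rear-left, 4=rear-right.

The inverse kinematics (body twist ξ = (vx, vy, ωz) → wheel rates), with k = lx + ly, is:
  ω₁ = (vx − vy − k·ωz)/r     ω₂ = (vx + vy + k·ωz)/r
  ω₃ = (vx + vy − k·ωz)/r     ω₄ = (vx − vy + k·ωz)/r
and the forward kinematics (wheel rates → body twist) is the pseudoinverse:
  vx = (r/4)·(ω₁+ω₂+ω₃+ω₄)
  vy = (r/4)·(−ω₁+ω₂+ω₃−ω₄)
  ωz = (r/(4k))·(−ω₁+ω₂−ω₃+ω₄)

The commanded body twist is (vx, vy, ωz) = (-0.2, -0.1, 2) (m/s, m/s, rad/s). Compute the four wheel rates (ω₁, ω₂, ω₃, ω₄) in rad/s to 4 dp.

(-9.3333, 4.0000, -12.0000, 6.6667)

k = lx + ly = 0.1 + 0.2 = 0.3000;  k·ωz = 0.3000·2 = 0.6000
ω₁ (FL) = (vx − vy − k·ωz)/r = -0.7000/0.075 = -9.3333
ω₂ (FR) = (vx + vy + k·ωz)/r = 0.3000/0.075 = 4.0000
ω₃ (RL) = (vx + vy − k·ωz)/r = -0.9000/0.075 = -12.0000
ω₄ (RR) = (vx − vy + k·ωz)/r = 0.5000/0.075 = 6.6667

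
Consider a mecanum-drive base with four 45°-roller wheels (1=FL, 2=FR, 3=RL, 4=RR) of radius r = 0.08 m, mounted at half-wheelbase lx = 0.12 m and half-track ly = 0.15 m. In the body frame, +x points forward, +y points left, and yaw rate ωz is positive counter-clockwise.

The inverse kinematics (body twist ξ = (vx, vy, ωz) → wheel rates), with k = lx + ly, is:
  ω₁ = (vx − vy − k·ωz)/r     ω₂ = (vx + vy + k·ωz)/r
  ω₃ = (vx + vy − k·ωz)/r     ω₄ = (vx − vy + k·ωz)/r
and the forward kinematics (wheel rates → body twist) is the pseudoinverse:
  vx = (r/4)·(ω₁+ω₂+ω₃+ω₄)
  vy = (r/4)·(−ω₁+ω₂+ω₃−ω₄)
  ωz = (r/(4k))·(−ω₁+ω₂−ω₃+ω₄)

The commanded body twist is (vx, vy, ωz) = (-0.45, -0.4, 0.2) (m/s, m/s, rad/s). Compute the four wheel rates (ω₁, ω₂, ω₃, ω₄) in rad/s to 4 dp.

k = lx + ly = 0.12 + 0.15 = 0.2700;  k·ωz = 0.2700·0.2 = 0.0540
ω₁ (FL) = (vx − vy − k·ωz)/r = -0.1040/0.08 = -1.3000
ω₂ (FR) = (vx + vy + k·ωz)/r = -0.7960/0.08 = -9.9500
ω₃ (RL) = (vx + vy − k·ωz)/r = -0.9040/0.08 = -11.3000
ω₄ (RR) = (vx − vy + k·ωz)/r = 0.0040/0.08 = 0.0500

(-1.3000, -9.9500, -11.3000, 0.0500)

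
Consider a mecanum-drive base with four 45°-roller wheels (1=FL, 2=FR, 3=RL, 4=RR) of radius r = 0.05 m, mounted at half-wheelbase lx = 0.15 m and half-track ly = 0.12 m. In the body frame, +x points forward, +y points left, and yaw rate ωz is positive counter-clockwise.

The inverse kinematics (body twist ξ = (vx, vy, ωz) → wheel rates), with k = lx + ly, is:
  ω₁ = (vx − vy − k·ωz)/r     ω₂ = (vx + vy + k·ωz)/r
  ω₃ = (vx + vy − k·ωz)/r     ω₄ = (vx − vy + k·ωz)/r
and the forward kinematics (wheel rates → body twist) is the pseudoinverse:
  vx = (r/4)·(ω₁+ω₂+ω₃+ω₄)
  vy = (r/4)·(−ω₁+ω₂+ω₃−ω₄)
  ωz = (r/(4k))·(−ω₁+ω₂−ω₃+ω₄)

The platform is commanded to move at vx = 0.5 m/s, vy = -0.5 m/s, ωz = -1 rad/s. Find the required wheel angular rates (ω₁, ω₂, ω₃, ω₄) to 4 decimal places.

k = lx + ly = 0.15 + 0.12 = 0.2700;  k·ωz = 0.2700·-1 = -0.2700
ω₁ (FL) = (vx − vy − k·ωz)/r = 1.2700/0.05 = 25.4000
ω₂ (FR) = (vx + vy + k·ωz)/r = -0.2700/0.05 = -5.4000
ω₃ (RL) = (vx + vy − k·ωz)/r = 0.2700/0.05 = 5.4000
ω₄ (RR) = (vx − vy + k·ωz)/r = 0.7300/0.05 = 14.6000

(25.4000, -5.4000, 5.4000, 14.6000)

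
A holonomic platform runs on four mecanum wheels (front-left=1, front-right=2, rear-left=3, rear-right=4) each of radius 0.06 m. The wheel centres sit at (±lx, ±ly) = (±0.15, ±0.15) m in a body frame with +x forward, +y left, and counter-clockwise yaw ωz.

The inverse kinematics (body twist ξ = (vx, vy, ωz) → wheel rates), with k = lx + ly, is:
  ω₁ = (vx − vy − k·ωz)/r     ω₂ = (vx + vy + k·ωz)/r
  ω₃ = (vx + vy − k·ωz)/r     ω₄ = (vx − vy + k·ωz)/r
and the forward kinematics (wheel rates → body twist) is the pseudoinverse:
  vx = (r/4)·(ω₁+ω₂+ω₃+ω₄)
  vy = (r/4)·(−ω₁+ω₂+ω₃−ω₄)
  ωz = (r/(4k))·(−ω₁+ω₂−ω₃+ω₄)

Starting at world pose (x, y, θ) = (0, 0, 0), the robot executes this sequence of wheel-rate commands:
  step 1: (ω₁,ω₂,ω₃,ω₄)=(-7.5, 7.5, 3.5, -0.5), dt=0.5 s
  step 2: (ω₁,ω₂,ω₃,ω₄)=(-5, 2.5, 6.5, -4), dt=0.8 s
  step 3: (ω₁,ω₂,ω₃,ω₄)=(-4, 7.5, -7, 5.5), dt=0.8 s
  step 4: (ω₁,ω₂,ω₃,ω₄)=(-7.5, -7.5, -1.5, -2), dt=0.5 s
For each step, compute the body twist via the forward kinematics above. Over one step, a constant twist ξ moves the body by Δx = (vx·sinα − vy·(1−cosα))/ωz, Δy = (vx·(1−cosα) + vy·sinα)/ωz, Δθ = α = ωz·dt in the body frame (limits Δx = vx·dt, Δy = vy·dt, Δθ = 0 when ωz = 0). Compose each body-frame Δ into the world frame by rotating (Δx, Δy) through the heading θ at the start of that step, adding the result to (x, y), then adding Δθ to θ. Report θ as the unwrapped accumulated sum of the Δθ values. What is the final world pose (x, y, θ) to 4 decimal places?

(-0.0831, 0.2366, 1.1025)

step 1: ξ=(vx,vy,ωz)=(0.0450, 0.2850, 0.5500), dt=0.5 → body Δ=(0.0027, 0.1438, 0.2750) → world pose (0.0027, 0.1438, 0.2750)
step 2: ξ=(vx,vy,ωz)=(0.0000, 0.2700, -0.1500), dt=0.8 → body Δ=(0.0129, 0.2155, -0.1200) → world pose (-0.0433, 0.3547, 0.1550)
step 3: ξ=(vx,vy,ωz)=(0.0300, -0.0150, 1.2000), dt=0.8 → body Δ=(0.0258, 0.0004, 0.9600) → world pose (-0.0179, 0.3591, 1.1150)
step 4: ξ=(vx,vy,ωz)=(-0.2775, 0.0075, -0.0250), dt=0.5 → body Δ=(-0.1387, 0.0046, -0.0125) → world pose (-0.0831, 0.2366, 1.1025)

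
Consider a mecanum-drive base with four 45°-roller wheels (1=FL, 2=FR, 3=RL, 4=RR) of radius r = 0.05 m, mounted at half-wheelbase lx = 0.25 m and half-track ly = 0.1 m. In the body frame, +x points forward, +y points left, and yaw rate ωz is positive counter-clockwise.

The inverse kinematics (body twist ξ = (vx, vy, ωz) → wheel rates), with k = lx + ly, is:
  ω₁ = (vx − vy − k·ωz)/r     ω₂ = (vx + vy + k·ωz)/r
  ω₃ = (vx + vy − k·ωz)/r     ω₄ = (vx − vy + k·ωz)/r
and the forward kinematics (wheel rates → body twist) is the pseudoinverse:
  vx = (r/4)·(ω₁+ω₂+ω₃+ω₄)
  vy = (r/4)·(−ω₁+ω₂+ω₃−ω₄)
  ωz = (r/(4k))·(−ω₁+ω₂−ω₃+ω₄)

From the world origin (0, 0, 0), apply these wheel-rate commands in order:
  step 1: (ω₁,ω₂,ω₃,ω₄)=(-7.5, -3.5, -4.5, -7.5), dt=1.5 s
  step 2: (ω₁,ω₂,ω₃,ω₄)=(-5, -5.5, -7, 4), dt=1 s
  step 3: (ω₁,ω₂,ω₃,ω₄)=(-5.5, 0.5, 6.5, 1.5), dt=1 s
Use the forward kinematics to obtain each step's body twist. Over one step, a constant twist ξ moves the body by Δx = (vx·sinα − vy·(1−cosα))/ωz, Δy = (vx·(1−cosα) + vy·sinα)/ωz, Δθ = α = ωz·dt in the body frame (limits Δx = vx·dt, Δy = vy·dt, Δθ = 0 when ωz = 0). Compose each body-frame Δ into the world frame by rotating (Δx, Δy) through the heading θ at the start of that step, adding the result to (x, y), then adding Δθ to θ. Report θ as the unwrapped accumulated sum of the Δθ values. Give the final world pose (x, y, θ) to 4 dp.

step 1: ξ=(vx,vy,ωz)=(-0.2875, 0.0875, 0.0357), dt=1.5 → body Δ=(-0.4346, 0.1196, 0.0536) → world pose (-0.4346, 0.1196, 0.0536)
step 2: ξ=(vx,vy,ωz)=(-0.1688, -0.1438, 0.3750), dt=1.0 → body Δ=(-0.1382, -0.1717, 0.3750) → world pose (-0.5634, -0.0592, 0.4286)
step 3: ξ=(vx,vy,ωz)=(0.0375, 0.1375, 0.0357), dt=1.0 → body Δ=(0.0350, 0.1381, 0.0357) → world pose (-0.5889, 0.0810, 0.4643)

(-0.5889, 0.0810, 0.4643)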